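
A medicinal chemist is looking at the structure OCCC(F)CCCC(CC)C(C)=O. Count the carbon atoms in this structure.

Count every carbon token in the SMILES (each C, including those in ring-closure positions and inside branches).
Carbon count: 11.

11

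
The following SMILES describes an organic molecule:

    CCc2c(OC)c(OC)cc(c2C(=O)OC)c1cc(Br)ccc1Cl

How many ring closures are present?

2

In SMILES, each pair of matching ring-closure digits denotes one ring-closing bond; the number of such bonds equals the number of independent rings.
Ring-closure bonds here: 2.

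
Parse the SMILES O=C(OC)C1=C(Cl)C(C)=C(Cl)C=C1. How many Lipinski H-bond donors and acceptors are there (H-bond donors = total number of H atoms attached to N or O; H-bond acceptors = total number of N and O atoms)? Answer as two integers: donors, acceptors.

0, 2

Donors: find every N or O and count the H atoms it carries.
  atom 1 (O): bond orders sum to 2 → 0 H
  atom 3 (O): bond orders sum to 2 → 0 H
Lipinski HBD = 0.
Acceptors: N atoms = 0, O atoms = 2 → HBA = 2.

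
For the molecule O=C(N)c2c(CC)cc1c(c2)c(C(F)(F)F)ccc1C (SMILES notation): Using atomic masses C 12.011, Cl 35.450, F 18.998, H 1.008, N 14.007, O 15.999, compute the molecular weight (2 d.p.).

First, the molecular formula is C15H14F3NO (counting implicit H from valence).
  C: 15 × 12.011 = 180.165
  F: 3 × 18.998 = 56.994
  H: 14 × 1.008 = 14.112
  N: 1 × 14.007 = 14.007
  O: 1 × 15.999 = 15.999
Sum: 15×12.011 + 3×18.998 + 14×1.008 + 1×14.007 + 1×15.999 = 281.277 → 281.28 g/mol.

281.28 g/mol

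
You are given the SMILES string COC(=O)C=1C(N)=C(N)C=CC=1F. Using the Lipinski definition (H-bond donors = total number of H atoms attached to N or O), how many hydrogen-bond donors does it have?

Donors: find every N or O and count the H atoms it carries.
  atom 2 (O): bond orders sum to 2 → 0 H
  atom 4 (O): bond orders sum to 2 → 0 H
  atom 7 (N): bond orders sum to 1 → 2 H
  atom 9 (N): bond orders sum to 1 → 2 H
Lipinski HBD = 4.

4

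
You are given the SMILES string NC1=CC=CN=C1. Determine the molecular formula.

C5H6N2

Walk through each heavy atom and fill implicit hydrogens from standard valence (C 4, N 3, O 2, S 2, halogen 1):
  atom 1: N, bond orders sum to 1 (valence 3) → 2 H
  atom 2: C, bond orders sum to 4 (valence 4) → 0 H
  atom 3: C, bond orders sum to 3 (valence 4) → 1 H
  atom 4: C, bond orders sum to 3 (valence 4) → 1 H
  atom 5: C, bond orders sum to 3 (valence 4) → 1 H
  atom 6: N, bond orders sum to 3 (valence 3) → 0 H
  atom 7: C, bond orders sum to 3 (valence 4) → 1 H
Totals → C:5, H:6, N:2.
In Hill order: C5H6N2.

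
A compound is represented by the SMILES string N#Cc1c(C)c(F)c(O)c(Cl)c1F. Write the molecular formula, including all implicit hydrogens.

C8H4ClF2NO

Walk through each heavy atom and fill implicit hydrogens from standard valence (C 4, N 3, O 2, S 2, halogen 1); for lowercase aromatic atoms, an aromatic c carries 1 H when it has two neighbours and 0 H with three, and aromatic n carries 0 H:
  atom 1: N, bond orders sum to 3 (valence 3) → 0 H
  atom 2: C, bond orders sum to 4 (valence 4) → 0 H
  atom 3: aromatic c, 3 neighbours → 0 H
  atom 4: aromatic c, 3 neighbours → 0 H
  atom 5: C, bond orders sum to 1 (valence 4) → 3 H
  atom 6: aromatic c, 3 neighbours → 0 H
  atom 7: F (halogen, monovalent) → 0 H
  atom 8: aromatic c, 3 neighbours → 0 H
  atom 9: O, bond orders sum to 1 (valence 2) → 1 H
  atom 10: aromatic c, 3 neighbours → 0 H
  atom 11: Cl (halogen, monovalent) → 0 H
  atom 12: aromatic c, 3 neighbours → 0 H
  atom 13: F (halogen, monovalent) → 0 H
Totals → C:8, H:4, Cl:1, F:2, N:1, O:1.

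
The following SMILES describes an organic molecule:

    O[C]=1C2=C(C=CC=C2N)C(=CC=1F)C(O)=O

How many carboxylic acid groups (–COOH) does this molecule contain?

The carboxylic acid motif appears at heavy-atom position 14 in the SMILES.
Other groups present: 1 hydroxyl, 1 primary amine.
Carboxylic acid count: 1.

1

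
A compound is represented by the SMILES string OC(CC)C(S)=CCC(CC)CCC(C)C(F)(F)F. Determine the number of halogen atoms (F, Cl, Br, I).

3

Halogen atoms appear at heavy-atom positions 17, 18, 19 (3×F).
Other groups present: 1 alkene, 1 hydroxyl, 1 thiol.
Halogen count: 3.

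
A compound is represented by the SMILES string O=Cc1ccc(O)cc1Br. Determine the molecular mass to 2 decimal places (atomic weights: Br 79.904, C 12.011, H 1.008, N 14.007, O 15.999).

First, the molecular formula is C7H5BrO2 (counting implicit H from valence).
  Br: 1 × 79.904 = 79.904
  C: 7 × 12.011 = 84.077
  H: 5 × 1.008 = 5.040
  O: 2 × 15.999 = 31.998
Sum: 1×79.904 + 7×12.011 + 5×1.008 + 2×15.999 = 201.019 → 201.02 g/mol.

201.02 g/mol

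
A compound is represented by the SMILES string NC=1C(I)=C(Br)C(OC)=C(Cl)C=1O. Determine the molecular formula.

C7H6BrClINO2

Walk through each heavy atom and fill implicit hydrogens from standard valence (C 4, N 3, O 2, S 2, halogen 1):
  atom 1: N, bond orders sum to 1 (valence 3) → 2 H
  atom 2: C, bond orders sum to 4 (valence 4) → 0 H
  atom 3: C, bond orders sum to 4 (valence 4) → 0 H
  atom 4: I (halogen, monovalent) → 0 H
  atom 5: C, bond orders sum to 4 (valence 4) → 0 H
  atom 6: Br (halogen, monovalent) → 0 H
  atom 7: C, bond orders sum to 4 (valence 4) → 0 H
  atom 8: O, bond orders sum to 2 (valence 2) → 0 H
  atom 9: C, bond orders sum to 1 (valence 4) → 3 H
  atom 10: C, bond orders sum to 4 (valence 4) → 0 H
  atom 11: Cl (halogen, monovalent) → 0 H
  atom 12: C, bond orders sum to 4 (valence 4) → 0 H
  atom 13: O, bond orders sum to 1 (valence 2) → 1 H
Totals → C:7, H:6, Br:1, Cl:1, I:1, N:1, O:2.
In Hill order: C7H6BrClINO2.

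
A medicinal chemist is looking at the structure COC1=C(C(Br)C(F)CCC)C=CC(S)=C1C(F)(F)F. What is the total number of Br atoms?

Scan the SMILES for Br atoms (remember two-letter symbols like Cl and Br are single atoms).
Bromine count: 1.

1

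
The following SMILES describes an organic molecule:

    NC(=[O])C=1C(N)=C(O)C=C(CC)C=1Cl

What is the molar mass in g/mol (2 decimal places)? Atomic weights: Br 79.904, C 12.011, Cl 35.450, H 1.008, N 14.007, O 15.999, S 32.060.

First, the molecular formula is C9H11ClN2O2 (counting implicit H from valence).
  C: 9 × 12.011 = 108.099
  Cl: 1 × 35.450 = 35.450
  H: 11 × 1.008 = 11.088
  N: 2 × 14.007 = 28.014
  O: 2 × 15.999 = 31.998
Sum: 9×12.011 + 1×35.450 + 11×1.008 + 2×14.007 + 2×15.999 = 214.649 → 214.65 g/mol.

214.65 g/mol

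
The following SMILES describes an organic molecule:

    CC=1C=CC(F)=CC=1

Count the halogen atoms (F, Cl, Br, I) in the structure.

Halogen atoms appear at heavy-atom position 6 (1×F).
Halogen count: 1.

1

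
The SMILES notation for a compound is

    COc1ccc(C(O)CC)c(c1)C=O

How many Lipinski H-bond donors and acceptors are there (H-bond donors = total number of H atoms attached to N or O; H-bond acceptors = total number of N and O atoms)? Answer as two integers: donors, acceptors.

1, 3

Donors: find every N or O and count the H atoms it carries.
  atom 2 (O): bond orders sum to 2 → 0 H
  atom 8 (O): bond orders sum to 1 → 1 H
  atom 14 (O): bond orders sum to 2 → 0 H
Lipinski HBD = 1.
Acceptors: N atoms = 0, O atoms = 3 → HBA = 3.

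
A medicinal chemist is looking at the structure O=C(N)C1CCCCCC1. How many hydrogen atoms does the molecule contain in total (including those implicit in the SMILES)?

15

Walk through each heavy atom and fill implicit hydrogens from standard valence (C 4, N 3, O 2, S 2, halogen 1):
  atom 1: O, bond orders sum to 2 (valence 2) → 0 H
  atom 2: C, bond orders sum to 4 (valence 4) → 0 H
  atom 3: N, bond orders sum to 1 (valence 3) → 2 H
  atom 4: C, bond orders sum to 3 (valence 4) → 1 H
  atom 5: C, bond orders sum to 2 (valence 4) → 2 H
  atom 6: C, bond orders sum to 2 (valence 4) → 2 H
  atom 7: C, bond orders sum to 2 (valence 4) → 2 H
  atom 8: C, bond orders sum to 2 (valence 4) → 2 H
  atom 9: C, bond orders sum to 2 (valence 4) → 2 H
  atom 10: C, bond orders sum to 2 (valence 4) → 2 H
Total hydrogens: 15.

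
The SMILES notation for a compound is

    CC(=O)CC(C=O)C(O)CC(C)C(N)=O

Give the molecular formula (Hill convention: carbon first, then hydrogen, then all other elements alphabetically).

C10H17NO4

Walk through each heavy atom and fill implicit hydrogens from standard valence (C 4, N 3, O 2, S 2, halogen 1):
  atom 1: C, bond orders sum to 1 (valence 4) → 3 H
  atom 2: C, bond orders sum to 4 (valence 4) → 0 H
  atom 3: O, bond orders sum to 2 (valence 2) → 0 H
  atom 4: C, bond orders sum to 2 (valence 4) → 2 H
  atom 5: C, bond orders sum to 3 (valence 4) → 1 H
  atom 6: C, bond orders sum to 3 (valence 4) → 1 H
  atom 7: O, bond orders sum to 2 (valence 2) → 0 H
  atom 8: C, bond orders sum to 3 (valence 4) → 1 H
  atom 9: O, bond orders sum to 1 (valence 2) → 1 H
  atom 10: C, bond orders sum to 2 (valence 4) → 2 H
  atom 11: C, bond orders sum to 3 (valence 4) → 1 H
  atom 12: C, bond orders sum to 1 (valence 4) → 3 H
  atom 13: C, bond orders sum to 4 (valence 4) → 0 H
  atom 14: N, bond orders sum to 1 (valence 3) → 2 H
  atom 15: O, bond orders sum to 2 (valence 2) → 0 H
Totals → C:10, H:17, N:1, O:4.
In Hill order: C10H17NO4.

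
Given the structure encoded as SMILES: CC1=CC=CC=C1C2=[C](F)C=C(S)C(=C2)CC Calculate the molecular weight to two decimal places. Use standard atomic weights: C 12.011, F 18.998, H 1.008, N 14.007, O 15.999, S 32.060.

First, the molecular formula is C15H15FS (counting implicit H from valence).
  C: 15 × 12.011 = 180.165
  F: 1 × 18.998 = 18.998
  H: 15 × 1.008 = 15.120
  S: 1 × 32.060 = 32.060
Sum: 15×12.011 + 1×18.998 + 15×1.008 + 1×32.060 = 246.343 → 246.34 g/mol.

246.34 g/mol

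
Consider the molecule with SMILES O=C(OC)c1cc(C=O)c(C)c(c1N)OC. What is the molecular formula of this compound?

C11H13NO4

Walk through each heavy atom and fill implicit hydrogens from standard valence (C 4, N 3, O 2, S 2, halogen 1); for lowercase aromatic atoms, an aromatic c carries 1 H when it has two neighbours and 0 H with three, and aromatic n carries 0 H:
  atom 1: O, bond orders sum to 2 (valence 2) → 0 H
  atom 2: C, bond orders sum to 4 (valence 4) → 0 H
  atom 3: O, bond orders sum to 2 (valence 2) → 0 H
  atom 4: C, bond orders sum to 1 (valence 4) → 3 H
  atom 5: aromatic c, 3 neighbours → 0 H
  atom 6: aromatic c, 2 neighbours → 1 H
  atom 7: aromatic c, 3 neighbours → 0 H
  atom 8: C, bond orders sum to 3 (valence 4) → 1 H
  atom 9: O, bond orders sum to 2 (valence 2) → 0 H
  atom 10: aromatic c, 3 neighbours → 0 H
  atom 11: C, bond orders sum to 1 (valence 4) → 3 H
  atom 12: aromatic c, 3 neighbours → 0 H
  atom 13: aromatic c, 3 neighbours → 0 H
  atom 14: N, bond orders sum to 1 (valence 3) → 2 H
  atom 15: O, bond orders sum to 2 (valence 2) → 0 H
  atom 16: C, bond orders sum to 1 (valence 4) → 3 H
Totals → C:11, H:13, N:1, O:4.
In Hill order: C11H13NO4.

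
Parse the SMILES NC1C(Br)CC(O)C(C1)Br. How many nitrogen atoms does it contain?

1

Scan the SMILES for N atoms (remember two-letter symbols like Cl and Br are single atoms).
Nitrogen count: 1.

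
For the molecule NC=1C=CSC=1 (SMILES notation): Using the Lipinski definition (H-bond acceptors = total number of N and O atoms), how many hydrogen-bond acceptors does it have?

1

N atoms: 1; O atoms: 0.
Lipinski HBA = 1 + 0 = 1.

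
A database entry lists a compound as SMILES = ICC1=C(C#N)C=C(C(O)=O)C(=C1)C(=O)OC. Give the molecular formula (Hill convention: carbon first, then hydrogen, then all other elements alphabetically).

C11H8INO4

Walk through each heavy atom and fill implicit hydrogens from standard valence (C 4, N 3, O 2, S 2, halogen 1):
  atom 1: I (halogen, monovalent) → 0 H
  atom 2: C, bond orders sum to 2 (valence 4) → 2 H
  atom 3: C, bond orders sum to 4 (valence 4) → 0 H
  atom 4: C, bond orders sum to 4 (valence 4) → 0 H
  atom 5: C, bond orders sum to 4 (valence 4) → 0 H
  atom 6: N, bond orders sum to 3 (valence 3) → 0 H
  atom 7: C, bond orders sum to 3 (valence 4) → 1 H
  atom 8: C, bond orders sum to 4 (valence 4) → 0 H
  atom 9: C, bond orders sum to 4 (valence 4) → 0 H
  atom 10: O, bond orders sum to 1 (valence 2) → 1 H
  atom 11: O, bond orders sum to 2 (valence 2) → 0 H
  atom 12: C, bond orders sum to 4 (valence 4) → 0 H
  atom 13: C, bond orders sum to 3 (valence 4) → 1 H
  atom 14: C, bond orders sum to 4 (valence 4) → 0 H
  atom 15: O, bond orders sum to 2 (valence 2) → 0 H
  atom 16: O, bond orders sum to 2 (valence 2) → 0 H
  atom 17: C, bond orders sum to 1 (valence 4) → 3 H
Totals → C:11, H:8, I:1, N:1, O:4.
In Hill order: C11H8INO4.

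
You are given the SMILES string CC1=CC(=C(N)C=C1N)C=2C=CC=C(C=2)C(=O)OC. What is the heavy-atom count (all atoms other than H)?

Every atom symbol written in the SMILES (organic subset) is one heavy atom; implicit H are not written.
Heavy atoms by element → C:15, N:2, O:2.
Total: 19.

19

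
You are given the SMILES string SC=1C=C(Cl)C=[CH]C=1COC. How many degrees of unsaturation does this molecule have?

Molecular formula: C8H9ClOS.
DoU = (2C + 2 + N − H − X) / 2, where X is the halogen count and O/S are ignored.
    = (2·8 + 2 + 0 − 9 − 1) / 2 = 8 / 2 = 4.

4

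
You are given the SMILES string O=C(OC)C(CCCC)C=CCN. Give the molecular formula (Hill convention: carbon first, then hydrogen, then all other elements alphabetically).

Walk through each heavy atom and fill implicit hydrogens from standard valence (C 4, N 3, O 2, S 2, halogen 1):
  atom 1: O, bond orders sum to 2 (valence 2) → 0 H
  atom 2: C, bond orders sum to 4 (valence 4) → 0 H
  atom 3: O, bond orders sum to 2 (valence 2) → 0 H
  atom 4: C, bond orders sum to 1 (valence 4) → 3 H
  atom 5: C, bond orders sum to 3 (valence 4) → 1 H
  atom 6: C, bond orders sum to 2 (valence 4) → 2 H
  atom 7: C, bond orders sum to 2 (valence 4) → 2 H
  atom 8: C, bond orders sum to 2 (valence 4) → 2 H
  atom 9: C, bond orders sum to 1 (valence 4) → 3 H
  atom 10: C, bond orders sum to 3 (valence 4) → 1 H
  atom 11: C, bond orders sum to 3 (valence 4) → 1 H
  atom 12: C, bond orders sum to 2 (valence 4) → 2 H
  atom 13: N, bond orders sum to 1 (valence 3) → 2 H
Totals → C:10, H:19, N:1, O:2.

C10H19NO2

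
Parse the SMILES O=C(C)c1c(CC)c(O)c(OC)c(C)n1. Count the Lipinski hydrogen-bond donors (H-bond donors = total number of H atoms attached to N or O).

Donors: find every N or O and count the H atoms it carries.
  atom 1 (O): bond orders sum to 2 → 0 H
  atom 9 (O): bond orders sum to 1 → 1 H
  atom 11 (O): bond orders sum to 2 → 0 H
  atom 15 (N): bond orders sum to 3 → 0 H
Lipinski HBD = 1.

1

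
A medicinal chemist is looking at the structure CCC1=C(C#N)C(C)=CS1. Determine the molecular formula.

C8H9NS

Walk through each heavy atom and fill implicit hydrogens from standard valence (C 4, N 3, O 2, S 2, halogen 1):
  atom 1: C, bond orders sum to 1 (valence 4) → 3 H
  atom 2: C, bond orders sum to 2 (valence 4) → 2 H
  atom 3: C, bond orders sum to 4 (valence 4) → 0 H
  atom 4: C, bond orders sum to 4 (valence 4) → 0 H
  atom 5: C, bond orders sum to 4 (valence 4) → 0 H
  atom 6: N, bond orders sum to 3 (valence 3) → 0 H
  atom 7: C, bond orders sum to 4 (valence 4) → 0 H
  atom 8: C, bond orders sum to 1 (valence 4) → 3 H
  atom 9: C, bond orders sum to 3 (valence 4) → 1 H
  atom 10: S, bond orders sum to 2 (valence 2) → 0 H
Totals → C:8, H:9, N:1, S:1.
In Hill order: C8H9NS.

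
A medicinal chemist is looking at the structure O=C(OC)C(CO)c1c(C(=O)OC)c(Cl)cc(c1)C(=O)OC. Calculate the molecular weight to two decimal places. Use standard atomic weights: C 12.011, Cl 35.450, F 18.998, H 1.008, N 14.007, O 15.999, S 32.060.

First, the molecular formula is C14H15ClO7 (counting implicit H from valence).
  C: 14 × 12.011 = 168.154
  Cl: 1 × 35.450 = 35.450
  H: 15 × 1.008 = 15.120
  O: 7 × 15.999 = 111.993
Sum: 14×12.011 + 1×35.450 + 15×1.008 + 7×15.999 = 330.717 → 330.72 g/mol.

330.72 g/mol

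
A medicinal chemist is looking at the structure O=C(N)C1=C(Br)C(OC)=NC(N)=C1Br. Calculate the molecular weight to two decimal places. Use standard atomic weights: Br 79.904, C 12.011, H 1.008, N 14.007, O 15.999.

324.96 g/mol

First, the molecular formula is C7H7Br2N3O2 (counting implicit H from valence).
  Br: 2 × 79.904 = 159.808
  C: 7 × 12.011 = 84.077
  H: 7 × 1.008 = 7.056
  N: 3 × 14.007 = 42.021
  O: 2 × 15.999 = 31.998
Sum: 2×79.904 + 7×12.011 + 7×1.008 + 3×14.007 + 2×15.999 = 324.960 → 324.96 g/mol.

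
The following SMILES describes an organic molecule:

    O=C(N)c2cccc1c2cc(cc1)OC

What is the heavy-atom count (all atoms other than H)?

15

Every atom symbol written in the SMILES (organic subset) is one heavy atom; implicit H are not written.
Heavy atoms by element → C:12, N:1, O:2.
Total: 15.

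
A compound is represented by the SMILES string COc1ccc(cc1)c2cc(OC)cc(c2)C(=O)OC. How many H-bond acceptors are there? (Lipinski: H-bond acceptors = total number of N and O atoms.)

N atoms: 0; O atoms: 4.
Lipinski HBA = 0 + 4 = 4.

4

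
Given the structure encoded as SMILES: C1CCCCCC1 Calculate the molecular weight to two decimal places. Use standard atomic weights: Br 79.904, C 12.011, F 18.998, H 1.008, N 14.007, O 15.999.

First, the molecular formula is C7H14 (counting implicit H from valence).
  C: 7 × 12.011 = 84.077
  H: 14 × 1.008 = 14.112
Sum: 7×12.011 + 14×1.008 = 98.189 → 98.19 g/mol.

98.19 g/mol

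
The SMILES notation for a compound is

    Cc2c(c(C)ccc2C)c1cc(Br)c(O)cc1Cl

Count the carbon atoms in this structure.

Count every carbon token in the SMILES (each C, including those in ring-closure positions and inside branches).
Carbon count: 15.

15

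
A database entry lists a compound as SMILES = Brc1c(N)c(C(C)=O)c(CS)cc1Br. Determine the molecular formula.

C9H9Br2NOS

Walk through each heavy atom and fill implicit hydrogens from standard valence (C 4, N 3, O 2, S 2, halogen 1); for lowercase aromatic atoms, an aromatic c carries 1 H when it has two neighbours and 0 H with three, and aromatic n carries 0 H:
  atom 1: Br (halogen, monovalent) → 0 H
  atom 2: aromatic c, 3 neighbours → 0 H
  atom 3: aromatic c, 3 neighbours → 0 H
  atom 4: N, bond orders sum to 1 (valence 3) → 2 H
  atom 5: aromatic c, 3 neighbours → 0 H
  atom 6: C, bond orders sum to 4 (valence 4) → 0 H
  atom 7: C, bond orders sum to 1 (valence 4) → 3 H
  atom 8: O, bond orders sum to 2 (valence 2) → 0 H
  atom 9: aromatic c, 3 neighbours → 0 H
  atom 10: C, bond orders sum to 2 (valence 4) → 2 H
  atom 11: S, bond orders sum to 1 (valence 2) → 1 H
  atom 12: aromatic c, 2 neighbours → 1 H
  atom 13: aromatic c, 3 neighbours → 0 H
  atom 14: Br (halogen, monovalent) → 0 H
Totals → C:9, H:9, Br:2, N:1, O:1, S:1.
In Hill order: C9H9Br2NOS.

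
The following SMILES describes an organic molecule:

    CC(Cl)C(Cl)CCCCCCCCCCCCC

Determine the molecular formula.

C16H32Cl2

Walk through each heavy atom and fill implicit hydrogens from standard valence (C 4, N 3, O 2, S 2, halogen 1):
  atom 1: C, bond orders sum to 1 (valence 4) → 3 H
  atom 2: C, bond orders sum to 3 (valence 4) → 1 H
  atom 3: Cl (halogen, monovalent) → 0 H
  atom 4: C, bond orders sum to 3 (valence 4) → 1 H
  atom 5: Cl (halogen, monovalent) → 0 H
  atom 6: C, bond orders sum to 2 (valence 4) → 2 H
  atom 7: C, bond orders sum to 2 (valence 4) → 2 H
  atom 8: C, bond orders sum to 2 (valence 4) → 2 H
  atom 9: C, bond orders sum to 2 (valence 4) → 2 H
  atom 10: C, bond orders sum to 2 (valence 4) → 2 H
  atom 11: C, bond orders sum to 2 (valence 4) → 2 H
  atom 12: C, bond orders sum to 2 (valence 4) → 2 H
  atom 13: C, bond orders sum to 2 (valence 4) → 2 H
  atom 14: C, bond orders sum to 2 (valence 4) → 2 H
  atom 15: C, bond orders sum to 2 (valence 4) → 2 H
  atom 16: C, bond orders sum to 2 (valence 4) → 2 H
  atom 17: C, bond orders sum to 2 (valence 4) → 2 H
  atom 18: C, bond orders sum to 1 (valence 4) → 3 H
Totals → C:16, H:32, Cl:2.
In Hill order: C16H32Cl2.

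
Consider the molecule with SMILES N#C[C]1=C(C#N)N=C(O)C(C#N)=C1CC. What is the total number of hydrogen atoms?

Walk through each heavy atom and fill implicit hydrogens from standard valence (C 4, N 3, O 2, S 2, halogen 1):
  atom 1: N, bond orders sum to 3 (valence 3) → 0 H
  atom 2: C, bond orders sum to 4 (valence 4) → 0 H
  atom 3: C with explicit H count 0
  atom 4: C, bond orders sum to 4 (valence 4) → 0 H
  atom 5: C, bond orders sum to 4 (valence 4) → 0 H
  atom 6: N, bond orders sum to 3 (valence 3) → 0 H
  atom 7: N, bond orders sum to 3 (valence 3) → 0 H
  atom 8: C, bond orders sum to 4 (valence 4) → 0 H
  atom 9: O, bond orders sum to 1 (valence 2) → 1 H
  atom 10: C, bond orders sum to 4 (valence 4) → 0 H
  atom 11: C, bond orders sum to 4 (valence 4) → 0 H
  atom 12: N, bond orders sum to 3 (valence 3) → 0 H
  atom 13: C, bond orders sum to 4 (valence 4) → 0 H
  atom 14: C, bond orders sum to 2 (valence 4) → 2 H
  atom 15: C, bond orders sum to 1 (valence 4) → 3 H
Total hydrogens: 6.

6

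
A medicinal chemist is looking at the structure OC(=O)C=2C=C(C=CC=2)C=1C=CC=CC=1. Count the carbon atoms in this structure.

13

Count every carbon token in the SMILES (each C, including those in ring-closure positions and inside branches).
Carbon count: 13.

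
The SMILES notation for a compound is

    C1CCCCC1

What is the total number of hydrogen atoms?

12

Walk through each heavy atom and fill implicit hydrogens from standard valence (C 4, N 3, O 2, S 2, halogen 1):
  atom 1: C, bond orders sum to 2 (valence 4) → 2 H
  atom 2: C, bond orders sum to 2 (valence 4) → 2 H
  atom 3: C, bond orders sum to 2 (valence 4) → 2 H
  atom 4: C, bond orders sum to 2 (valence 4) → 2 H
  atom 5: C, bond orders sum to 2 (valence 4) → 2 H
  atom 6: C, bond orders sum to 2 (valence 4) → 2 H
Total hydrogens: 12.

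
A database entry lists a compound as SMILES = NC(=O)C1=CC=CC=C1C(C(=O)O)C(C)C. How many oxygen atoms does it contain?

3

Scan the SMILES for O atoms (remember two-letter symbols like Cl and Br are single atoms).
Oxygen count: 3.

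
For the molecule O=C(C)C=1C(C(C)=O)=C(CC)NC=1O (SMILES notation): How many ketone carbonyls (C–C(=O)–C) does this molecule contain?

The ketone motif appears at heavy-atom positions 2, 6 in the SMILES.
Other groups present: 1 hydroxyl.
Ketone count: 2.

2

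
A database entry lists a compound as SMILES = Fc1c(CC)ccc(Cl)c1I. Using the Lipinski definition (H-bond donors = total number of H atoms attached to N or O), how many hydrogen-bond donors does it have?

Donors: find every N or O and count the H atoms it carries.
  (no N or O atoms present)
Lipinski HBD = 0.

0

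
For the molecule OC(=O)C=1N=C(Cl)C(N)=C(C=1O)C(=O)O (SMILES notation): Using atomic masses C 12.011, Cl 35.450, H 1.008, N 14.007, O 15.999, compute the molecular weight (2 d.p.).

First, the molecular formula is C7H5ClN2O5 (counting implicit H from valence).
  C: 7 × 12.011 = 84.077
  Cl: 1 × 35.450 = 35.450
  H: 5 × 1.008 = 5.040
  N: 2 × 14.007 = 28.014
  O: 5 × 15.999 = 79.995
Sum: 7×12.011 + 1×35.450 + 5×1.008 + 2×14.007 + 5×15.999 = 232.576 → 232.58 g/mol.

232.58 g/mol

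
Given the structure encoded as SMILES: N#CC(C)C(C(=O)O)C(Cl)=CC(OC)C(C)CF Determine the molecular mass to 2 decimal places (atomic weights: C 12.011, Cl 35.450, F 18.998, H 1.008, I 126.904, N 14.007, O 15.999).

277.72 g/mol

First, the molecular formula is C12H17ClFNO3 (counting implicit H from valence).
  C: 12 × 12.011 = 144.132
  Cl: 1 × 35.450 = 35.450
  F: 1 × 18.998 = 18.998
  H: 17 × 1.008 = 17.136
  N: 1 × 14.007 = 14.007
  O: 3 × 15.999 = 47.997
Sum: 12×12.011 + 1×35.450 + 1×18.998 + 17×1.008 + 1×14.007 + 3×15.999 = 277.720 → 277.72 g/mol.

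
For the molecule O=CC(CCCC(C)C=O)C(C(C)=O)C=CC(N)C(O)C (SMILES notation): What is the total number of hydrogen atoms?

27

Walk through each heavy atom and fill implicit hydrogens from standard valence (C 4, N 3, O 2, S 2, halogen 1):
  atom 1: O, bond orders sum to 2 (valence 2) → 0 H
  atom 2: C, bond orders sum to 3 (valence 4) → 1 H
  atom 3: C, bond orders sum to 3 (valence 4) → 1 H
  atom 4: C, bond orders sum to 2 (valence 4) → 2 H
  atom 5: C, bond orders sum to 2 (valence 4) → 2 H
  atom 6: C, bond orders sum to 2 (valence 4) → 2 H
  atom 7: C, bond orders sum to 3 (valence 4) → 1 H
  atom 8: C, bond orders sum to 1 (valence 4) → 3 H
  atom 9: C, bond orders sum to 3 (valence 4) → 1 H
  atom 10: O, bond orders sum to 2 (valence 2) → 0 H
  atom 11: C, bond orders sum to 3 (valence 4) → 1 H
  atom 12: C, bond orders sum to 4 (valence 4) → 0 H
  atom 13: C, bond orders sum to 1 (valence 4) → 3 H
  atom 14: O, bond orders sum to 2 (valence 2) → 0 H
  atom 15: C, bond orders sum to 3 (valence 4) → 1 H
  atom 16: C, bond orders sum to 3 (valence 4) → 1 H
  atom 17: C, bond orders sum to 3 (valence 4) → 1 H
  atom 18: N, bond orders sum to 1 (valence 3) → 2 H
  atom 19: C, bond orders sum to 3 (valence 4) → 1 H
  atom 20: O, bond orders sum to 1 (valence 2) → 1 H
  atom 21: C, bond orders sum to 1 (valence 4) → 3 H
Total hydrogens: 27.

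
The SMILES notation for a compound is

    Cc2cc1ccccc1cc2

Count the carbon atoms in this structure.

11

Count every carbon token in the SMILES (each C, including those in ring-closure positions and inside branches).
Carbon count: 11.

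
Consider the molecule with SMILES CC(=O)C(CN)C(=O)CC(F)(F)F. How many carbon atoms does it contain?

7

Count every carbon token in the SMILES (each C, including those in ring-closure positions and inside branches).
Carbon count: 7.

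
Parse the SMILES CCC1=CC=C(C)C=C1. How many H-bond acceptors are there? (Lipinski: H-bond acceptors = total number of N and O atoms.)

0

N atoms: 0; O atoms: 0.
Lipinski HBA = 0 + 0 = 0.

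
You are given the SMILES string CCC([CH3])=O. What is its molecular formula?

Walk through each heavy atom and fill implicit hydrogens from standard valence (C 4, N 3, O 2, S 2, halogen 1):
  atom 1: C, bond orders sum to 1 (valence 4) → 3 H
  atom 2: C, bond orders sum to 2 (valence 4) → 2 H
  atom 3: C, bond orders sum to 4 (valence 4) → 0 H
  atom 4: C with explicit H count 3
  atom 5: O, bond orders sum to 2 (valence 2) → 0 H
Totals → C:4, H:8, O:1.
In Hill order: C4H8O.

C4H8O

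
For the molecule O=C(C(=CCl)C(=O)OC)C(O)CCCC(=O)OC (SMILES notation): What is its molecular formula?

Walk through each heavy atom and fill implicit hydrogens from standard valence (C 4, N 3, O 2, S 2, halogen 1):
  atom 1: O, bond orders sum to 2 (valence 2) → 0 H
  atom 2: C, bond orders sum to 4 (valence 4) → 0 H
  atom 3: C, bond orders sum to 4 (valence 4) → 0 H
  atom 4: C, bond orders sum to 3 (valence 4) → 1 H
  atom 5: Cl (halogen, monovalent) → 0 H
  atom 6: C, bond orders sum to 4 (valence 4) → 0 H
  atom 7: O, bond orders sum to 2 (valence 2) → 0 H
  atom 8: O, bond orders sum to 2 (valence 2) → 0 H
  atom 9: C, bond orders sum to 1 (valence 4) → 3 H
  atom 10: C, bond orders sum to 3 (valence 4) → 1 H
  atom 11: O, bond orders sum to 1 (valence 2) → 1 H
  atom 12: C, bond orders sum to 2 (valence 4) → 2 H
  atom 13: C, bond orders sum to 2 (valence 4) → 2 H
  atom 14: C, bond orders sum to 2 (valence 4) → 2 H
  atom 15: C, bond orders sum to 4 (valence 4) → 0 H
  atom 16: O, bond orders sum to 2 (valence 2) → 0 H
  atom 17: O, bond orders sum to 2 (valence 2) → 0 H
  atom 18: C, bond orders sum to 1 (valence 4) → 3 H
Totals → C:11, H:15, Cl:1, O:6.
In Hill order: C11H15ClO6.

C11H15ClO6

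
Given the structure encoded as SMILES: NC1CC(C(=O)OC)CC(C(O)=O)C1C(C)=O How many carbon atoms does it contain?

Count every carbon token in the SMILES (each C, including those in ring-closure positions and inside branches).
Carbon count: 11.

11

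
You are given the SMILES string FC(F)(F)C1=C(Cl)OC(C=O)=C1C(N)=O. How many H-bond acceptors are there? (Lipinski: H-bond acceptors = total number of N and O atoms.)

4

N atoms: 1; O atoms: 3.
Lipinski HBA = 1 + 3 = 4.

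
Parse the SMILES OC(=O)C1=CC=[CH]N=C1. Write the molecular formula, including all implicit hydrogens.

Walk through each heavy atom and fill implicit hydrogens from standard valence (C 4, N 3, O 2, S 2, halogen 1):
  atom 1: O, bond orders sum to 1 (valence 2) → 1 H
  atom 2: C, bond orders sum to 4 (valence 4) → 0 H
  atom 3: O, bond orders sum to 2 (valence 2) → 0 H
  atom 4: C, bond orders sum to 4 (valence 4) → 0 H
  atom 5: C, bond orders sum to 3 (valence 4) → 1 H
  atom 6: C, bond orders sum to 3 (valence 4) → 1 H
  atom 7: C with explicit H count 1
  atom 8: N, bond orders sum to 3 (valence 3) → 0 H
  atom 9: C, bond orders sum to 3 (valence 4) → 1 H
Totals → C:6, H:5, N:1, O:2.
In Hill order: C6H5NO2.

C6H5NO2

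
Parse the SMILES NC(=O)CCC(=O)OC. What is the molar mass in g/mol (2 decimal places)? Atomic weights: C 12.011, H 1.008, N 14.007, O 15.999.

131.13 g/mol

First, the molecular formula is C5H9NO3 (counting implicit H from valence).
  C: 5 × 12.011 = 60.055
  H: 9 × 1.008 = 9.072
  N: 1 × 14.007 = 14.007
  O: 3 × 15.999 = 47.997
Sum: 5×12.011 + 9×1.008 + 1×14.007 + 3×15.999 = 131.131 → 131.13 g/mol.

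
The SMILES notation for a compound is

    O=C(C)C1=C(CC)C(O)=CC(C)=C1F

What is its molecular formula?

C11H13FO2

Walk through each heavy atom and fill implicit hydrogens from standard valence (C 4, N 3, O 2, S 2, halogen 1):
  atom 1: O, bond orders sum to 2 (valence 2) → 0 H
  atom 2: C, bond orders sum to 4 (valence 4) → 0 H
  atom 3: C, bond orders sum to 1 (valence 4) → 3 H
  atom 4: C, bond orders sum to 4 (valence 4) → 0 H
  atom 5: C, bond orders sum to 4 (valence 4) → 0 H
  atom 6: C, bond orders sum to 2 (valence 4) → 2 H
  atom 7: C, bond orders sum to 1 (valence 4) → 3 H
  atom 8: C, bond orders sum to 4 (valence 4) → 0 H
  atom 9: O, bond orders sum to 1 (valence 2) → 1 H
  atom 10: C, bond orders sum to 3 (valence 4) → 1 H
  atom 11: C, bond orders sum to 4 (valence 4) → 0 H
  atom 12: C, bond orders sum to 1 (valence 4) → 3 H
  atom 13: C, bond orders sum to 4 (valence 4) → 0 H
  atom 14: F (halogen, monovalent) → 0 H
Totals → C:11, H:13, F:1, O:2.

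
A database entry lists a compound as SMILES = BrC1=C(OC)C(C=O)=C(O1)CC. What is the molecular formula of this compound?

Walk through each heavy atom and fill implicit hydrogens from standard valence (C 4, N 3, O 2, S 2, halogen 1):
  atom 1: Br (halogen, monovalent) → 0 H
  atom 2: C, bond orders sum to 4 (valence 4) → 0 H
  atom 3: C, bond orders sum to 4 (valence 4) → 0 H
  atom 4: O, bond orders sum to 2 (valence 2) → 0 H
  atom 5: C, bond orders sum to 1 (valence 4) → 3 H
  atom 6: C, bond orders sum to 4 (valence 4) → 0 H
  atom 7: C, bond orders sum to 3 (valence 4) → 1 H
  atom 8: O, bond orders sum to 2 (valence 2) → 0 H
  atom 9: C, bond orders sum to 4 (valence 4) → 0 H
  atom 10: O, bond orders sum to 2 (valence 2) → 0 H
  atom 11: C, bond orders sum to 2 (valence 4) → 2 H
  atom 12: C, bond orders sum to 1 (valence 4) → 3 H
Totals → C:8, H:9, Br:1, O:3.
In Hill order: C8H9BrO3.

C8H9BrO3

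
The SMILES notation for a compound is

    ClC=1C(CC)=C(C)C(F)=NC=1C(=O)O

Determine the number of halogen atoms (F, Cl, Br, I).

Halogen atoms appear at heavy-atom positions 1, 9 (1×Cl, 1×F).
Other groups present: 1 carboxylic acid.
Halogen count: 2.

2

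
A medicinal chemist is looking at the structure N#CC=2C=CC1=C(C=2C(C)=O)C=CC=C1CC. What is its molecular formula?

Walk through each heavy atom and fill implicit hydrogens from standard valence (C 4, N 3, O 2, S 2, halogen 1):
  atom 1: N, bond orders sum to 3 (valence 3) → 0 H
  atom 2: C, bond orders sum to 4 (valence 4) → 0 H
  atom 3: C, bond orders sum to 4 (valence 4) → 0 H
  atom 4: C, bond orders sum to 3 (valence 4) → 1 H
  atom 5: C, bond orders sum to 3 (valence 4) → 1 H
  atom 6: C, bond orders sum to 4 (valence 4) → 0 H
  atom 7: C, bond orders sum to 4 (valence 4) → 0 H
  atom 8: C, bond orders sum to 4 (valence 4) → 0 H
  atom 9: C, bond orders sum to 4 (valence 4) → 0 H
  atom 10: C, bond orders sum to 1 (valence 4) → 3 H
  atom 11: O, bond orders sum to 2 (valence 2) → 0 H
  atom 12: C, bond orders sum to 3 (valence 4) → 1 H
  atom 13: C, bond orders sum to 3 (valence 4) → 1 H
  atom 14: C, bond orders sum to 3 (valence 4) → 1 H
  atom 15: C, bond orders sum to 4 (valence 4) → 0 H
  atom 16: C, bond orders sum to 2 (valence 4) → 2 H
  atom 17: C, bond orders sum to 1 (valence 4) → 3 H
Totals → C:15, H:13, N:1, O:1.

C15H13NO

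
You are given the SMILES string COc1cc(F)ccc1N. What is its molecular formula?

C7H8FNO

Walk through each heavy atom and fill implicit hydrogens from standard valence (C 4, N 3, O 2, S 2, halogen 1); for lowercase aromatic atoms, an aromatic c carries 1 H when it has two neighbours and 0 H with three, and aromatic n carries 0 H:
  atom 1: C, bond orders sum to 1 (valence 4) → 3 H
  atom 2: O, bond orders sum to 2 (valence 2) → 0 H
  atom 3: aromatic c, 3 neighbours → 0 H
  atom 4: aromatic c, 2 neighbours → 1 H
  atom 5: aromatic c, 3 neighbours → 0 H
  atom 6: F (halogen, monovalent) → 0 H
  atom 7: aromatic c, 2 neighbours → 1 H
  atom 8: aromatic c, 2 neighbours → 1 H
  atom 9: aromatic c, 3 neighbours → 0 H
  atom 10: N, bond orders sum to 1 (valence 3) → 2 H
Totals → C:7, H:8, F:1, N:1, O:1.
In Hill order: C7H8FNO.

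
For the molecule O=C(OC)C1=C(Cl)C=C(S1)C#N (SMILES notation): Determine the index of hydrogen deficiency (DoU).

Molecular formula: C7H4ClNO2S.
DoU = (2C + 2 + N − H − X) / 2, where X is the halogen count and O/S are ignored.
    = (2·7 + 2 + 1 − 4 − 1) / 2 = 12 / 2 = 6.

6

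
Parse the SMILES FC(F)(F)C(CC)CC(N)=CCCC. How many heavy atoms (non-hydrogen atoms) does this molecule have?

Every atom symbol written in the SMILES (organic subset) is one heavy atom; implicit H are not written.
Heavy atoms by element → C:10, F:3, N:1.
Total: 14.

14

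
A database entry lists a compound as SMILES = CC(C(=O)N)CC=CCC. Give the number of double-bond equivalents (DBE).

2

Degree of unsaturation = (number of rings) + (number of π bonds).
Ring closures in the SMILES: 0.
π bonds: 2 double bonds (each 1 DoU) → 2 DoU from unsaturation.
Total DoU = 0 + 2 = 2.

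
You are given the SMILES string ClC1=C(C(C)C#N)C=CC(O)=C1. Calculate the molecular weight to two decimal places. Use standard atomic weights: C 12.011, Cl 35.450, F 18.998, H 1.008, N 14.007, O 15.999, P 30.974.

First, the molecular formula is C9H8ClNO (counting implicit H from valence).
  C: 9 × 12.011 = 108.099
  Cl: 1 × 35.450 = 35.450
  H: 8 × 1.008 = 8.064
  N: 1 × 14.007 = 14.007
  O: 1 × 15.999 = 15.999
Sum: 9×12.011 + 1×35.450 + 8×1.008 + 1×14.007 + 1×15.999 = 181.619 → 181.62 g/mol.

181.62 g/mol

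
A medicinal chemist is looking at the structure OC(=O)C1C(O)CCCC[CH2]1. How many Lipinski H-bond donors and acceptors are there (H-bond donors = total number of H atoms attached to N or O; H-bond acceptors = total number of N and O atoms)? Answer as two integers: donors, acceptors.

2, 3

Donors: find every N or O and count the H atoms it carries.
  atom 1 (O): bond orders sum to 1 → 1 H
  atom 3 (O): bond orders sum to 2 → 0 H
  atom 6 (O): bond orders sum to 1 → 1 H
Lipinski HBD = 2.
Acceptors: N atoms = 0, O atoms = 3 → HBA = 3.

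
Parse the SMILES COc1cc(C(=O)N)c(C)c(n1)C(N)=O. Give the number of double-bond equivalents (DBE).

Molecular formula: C9H11N3O3.
DoU = (2C + 2 + N − H − X) / 2, where X is the halogen count and O/S are ignored.
    = (2·9 + 2 + 3 − 11 − 0) / 2 = 12 / 2 = 6.

6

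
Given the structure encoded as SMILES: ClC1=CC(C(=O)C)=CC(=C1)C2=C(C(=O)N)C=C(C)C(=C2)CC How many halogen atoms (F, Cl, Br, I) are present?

Halogen atoms appear at heavy-atom position 1 (1×Cl).
Other groups present: 1 amide, 1 ketone.
Halogen count: 1.

1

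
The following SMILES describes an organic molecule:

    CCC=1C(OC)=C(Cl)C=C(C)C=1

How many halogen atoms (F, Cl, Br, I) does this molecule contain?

Halogen atoms appear at heavy-atom position 8 (1×Cl).
Other groups present: 1 ether.
Halogen count: 1.

1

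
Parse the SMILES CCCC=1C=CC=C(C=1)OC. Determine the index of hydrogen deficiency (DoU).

Molecular formula: C10H14O.
DoU = (2C + 2 + N − H − X) / 2, where X is the halogen count and O/S are ignored.
    = (2·10 + 2 + 0 − 14 − 0) / 2 = 8 / 2 = 4.

4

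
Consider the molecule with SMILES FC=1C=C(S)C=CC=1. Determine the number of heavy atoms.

8

Every atom symbol written in the SMILES (organic subset) is one heavy atom; implicit H are not written.
Heavy atoms by element → C:6, F:1, S:1.
Total: 8.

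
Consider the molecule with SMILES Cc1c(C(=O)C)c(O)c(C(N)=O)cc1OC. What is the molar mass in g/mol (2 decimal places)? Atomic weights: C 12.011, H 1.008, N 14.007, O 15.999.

First, the molecular formula is C11H13NO4 (counting implicit H from valence).
  C: 11 × 12.011 = 132.121
  H: 13 × 1.008 = 13.104
  N: 1 × 14.007 = 14.007
  O: 4 × 15.999 = 63.996
Sum: 11×12.011 + 13×1.008 + 1×14.007 + 4×15.999 = 223.228 → 223.23 g/mol.

223.23 g/mol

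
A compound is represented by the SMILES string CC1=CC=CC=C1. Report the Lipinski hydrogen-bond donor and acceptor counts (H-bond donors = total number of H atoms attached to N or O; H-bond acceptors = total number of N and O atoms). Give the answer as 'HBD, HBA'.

0, 0

Donors: find every N or O and count the H atoms it carries.
  (no N or O atoms present)
Lipinski HBD = 0.
Acceptors: N atoms = 0, O atoms = 0 → HBA = 0.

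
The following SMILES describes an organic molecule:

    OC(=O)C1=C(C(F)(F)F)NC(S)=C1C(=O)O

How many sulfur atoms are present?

Scan the SMILES for S atoms (remember two-letter symbols like Cl and Br are single atoms).
Sulfur count: 1.

1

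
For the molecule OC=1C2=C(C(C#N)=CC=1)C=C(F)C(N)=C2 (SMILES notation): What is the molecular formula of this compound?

Walk through each heavy atom and fill implicit hydrogens from standard valence (C 4, N 3, O 2, S 2, halogen 1):
  atom 1: O, bond orders sum to 1 (valence 2) → 1 H
  atom 2: C, bond orders sum to 4 (valence 4) → 0 H
  atom 3: C, bond orders sum to 4 (valence 4) → 0 H
  atom 4: C, bond orders sum to 4 (valence 4) → 0 H
  atom 5: C, bond orders sum to 4 (valence 4) → 0 H
  atom 6: C, bond orders sum to 4 (valence 4) → 0 H
  atom 7: N, bond orders sum to 3 (valence 3) → 0 H
  atom 8: C, bond orders sum to 3 (valence 4) → 1 H
  atom 9: C, bond orders sum to 3 (valence 4) → 1 H
  atom 10: C, bond orders sum to 3 (valence 4) → 1 H
  atom 11: C, bond orders sum to 4 (valence 4) → 0 H
  atom 12: F (halogen, monovalent) → 0 H
  atom 13: C, bond orders sum to 4 (valence 4) → 0 H
  atom 14: N, bond orders sum to 1 (valence 3) → 2 H
  atom 15: C, bond orders sum to 3 (valence 4) → 1 H
Totals → C:11, H:7, F:1, N:2, O:1.

C11H7FN2O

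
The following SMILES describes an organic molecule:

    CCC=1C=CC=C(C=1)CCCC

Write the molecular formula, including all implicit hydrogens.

Walk through each heavy atom and fill implicit hydrogens from standard valence (C 4, N 3, O 2, S 2, halogen 1):
  atom 1: C, bond orders sum to 1 (valence 4) → 3 H
  atom 2: C, bond orders sum to 2 (valence 4) → 2 H
  atom 3: C, bond orders sum to 4 (valence 4) → 0 H
  atom 4: C, bond orders sum to 3 (valence 4) → 1 H
  atom 5: C, bond orders sum to 3 (valence 4) → 1 H
  atom 6: C, bond orders sum to 3 (valence 4) → 1 H
  atom 7: C, bond orders sum to 4 (valence 4) → 0 H
  atom 8: C, bond orders sum to 3 (valence 4) → 1 H
  atom 9: C, bond orders sum to 2 (valence 4) → 2 H
  atom 10: C, bond orders sum to 2 (valence 4) → 2 H
  atom 11: C, bond orders sum to 2 (valence 4) → 2 H
  atom 12: C, bond orders sum to 1 (valence 4) → 3 H
Totals → C:12, H:18.

C12H18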